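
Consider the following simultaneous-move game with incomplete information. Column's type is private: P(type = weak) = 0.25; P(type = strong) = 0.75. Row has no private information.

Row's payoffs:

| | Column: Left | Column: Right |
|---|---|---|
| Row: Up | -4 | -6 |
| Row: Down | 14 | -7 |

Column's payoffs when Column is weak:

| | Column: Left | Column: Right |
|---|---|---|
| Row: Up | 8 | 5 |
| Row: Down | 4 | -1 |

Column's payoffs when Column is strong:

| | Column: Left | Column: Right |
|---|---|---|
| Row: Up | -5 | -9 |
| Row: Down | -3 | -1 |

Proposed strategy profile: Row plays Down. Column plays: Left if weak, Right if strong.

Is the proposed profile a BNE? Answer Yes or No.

Row plays Down: E[Down] = 0.25·(14) + 0.75·(-7) = -1.75; E[Up] = -5.5. Best-responding. ✓
Column (type weak), facing Down: Left gives 4, Right gives -1. Proposed Left is best. ✓
Column (type strong), facing Down: Left gives -3, Right gives -1. Proposed Right is best. ✓

Yes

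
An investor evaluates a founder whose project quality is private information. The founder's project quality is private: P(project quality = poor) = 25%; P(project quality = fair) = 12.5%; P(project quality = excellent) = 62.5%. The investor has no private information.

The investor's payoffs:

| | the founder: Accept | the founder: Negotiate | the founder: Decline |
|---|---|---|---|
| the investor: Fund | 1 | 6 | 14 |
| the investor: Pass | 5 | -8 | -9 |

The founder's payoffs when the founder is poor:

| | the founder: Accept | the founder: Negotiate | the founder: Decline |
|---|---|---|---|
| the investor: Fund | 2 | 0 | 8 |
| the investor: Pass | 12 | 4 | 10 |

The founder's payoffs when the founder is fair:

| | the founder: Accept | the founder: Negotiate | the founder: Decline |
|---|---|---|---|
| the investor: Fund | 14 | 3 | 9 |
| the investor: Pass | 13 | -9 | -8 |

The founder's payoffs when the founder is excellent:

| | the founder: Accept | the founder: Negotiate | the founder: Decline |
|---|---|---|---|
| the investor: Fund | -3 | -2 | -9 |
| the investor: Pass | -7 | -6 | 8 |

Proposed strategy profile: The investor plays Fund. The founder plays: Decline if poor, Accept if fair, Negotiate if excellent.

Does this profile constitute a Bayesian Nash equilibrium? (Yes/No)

A profile is a BNE iff every type of every player is best-responding given beliefs about the other side.
The investor plays Fund: E[Fund] = 0.25·(14) + 0.125·(1) + 0.625·(6) = 7.375; E[Pass] = -6.625. Best-responding. ✓
The founder (project quality poor), facing Fund: Accept gives 2, Negotiate gives 0, Decline gives 8. Proposed Decline is best. ✓
The founder (project quality fair), facing Fund: Accept gives 14, Negotiate gives 3, Decline gives 9. Proposed Accept is best. ✓
The founder (project quality excellent), facing Fund: Accept gives -3, Negotiate gives -2, Decline gives -9. Proposed Negotiate is best. ✓

Yes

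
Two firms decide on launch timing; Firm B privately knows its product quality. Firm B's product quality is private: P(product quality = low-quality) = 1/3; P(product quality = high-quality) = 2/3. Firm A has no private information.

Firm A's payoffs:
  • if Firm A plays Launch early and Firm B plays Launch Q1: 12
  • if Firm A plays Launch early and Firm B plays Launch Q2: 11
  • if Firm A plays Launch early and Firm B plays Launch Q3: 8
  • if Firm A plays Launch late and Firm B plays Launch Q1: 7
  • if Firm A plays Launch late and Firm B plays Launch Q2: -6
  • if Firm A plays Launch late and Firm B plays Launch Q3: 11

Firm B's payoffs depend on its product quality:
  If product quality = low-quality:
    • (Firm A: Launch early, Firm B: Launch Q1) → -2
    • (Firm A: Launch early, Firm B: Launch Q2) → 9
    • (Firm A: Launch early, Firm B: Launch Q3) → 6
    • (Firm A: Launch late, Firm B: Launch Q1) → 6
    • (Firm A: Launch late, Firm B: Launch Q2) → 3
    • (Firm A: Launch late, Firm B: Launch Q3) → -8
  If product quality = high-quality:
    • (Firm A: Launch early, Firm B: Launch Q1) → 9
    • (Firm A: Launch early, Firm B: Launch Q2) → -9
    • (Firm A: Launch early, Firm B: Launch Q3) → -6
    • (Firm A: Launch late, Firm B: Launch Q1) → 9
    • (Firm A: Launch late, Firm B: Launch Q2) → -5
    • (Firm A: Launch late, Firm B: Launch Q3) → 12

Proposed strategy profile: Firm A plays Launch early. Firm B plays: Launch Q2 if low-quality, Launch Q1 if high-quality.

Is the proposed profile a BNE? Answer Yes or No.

Firm A plays Launch early: E[Launch early] = 1/3·(11) + 2/3·(12) = 35/3; E[Launch late] = 8/3. Best-responding. ✓
Firm B (product quality low-quality), facing Launch early: Launch Q1 gives -2, Launch Q2 gives 9, Launch Q3 gives 6. Proposed Launch Q2 is best. ✓
Firm B (product quality high-quality), facing Launch early: Launch Q1 gives 9, Launch Q2 gives -9, Launch Q3 gives -6. Proposed Launch Q1 is best. ✓

Yes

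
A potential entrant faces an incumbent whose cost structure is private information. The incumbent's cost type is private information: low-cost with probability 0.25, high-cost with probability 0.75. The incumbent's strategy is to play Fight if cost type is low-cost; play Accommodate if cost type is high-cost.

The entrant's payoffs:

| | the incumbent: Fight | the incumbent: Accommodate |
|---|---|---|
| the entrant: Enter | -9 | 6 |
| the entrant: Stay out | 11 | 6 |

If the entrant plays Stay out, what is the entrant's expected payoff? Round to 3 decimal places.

E[Stay out] = 0.25·11 + 0.75·6 = 2.75 + 4.5 = 7.25

7.250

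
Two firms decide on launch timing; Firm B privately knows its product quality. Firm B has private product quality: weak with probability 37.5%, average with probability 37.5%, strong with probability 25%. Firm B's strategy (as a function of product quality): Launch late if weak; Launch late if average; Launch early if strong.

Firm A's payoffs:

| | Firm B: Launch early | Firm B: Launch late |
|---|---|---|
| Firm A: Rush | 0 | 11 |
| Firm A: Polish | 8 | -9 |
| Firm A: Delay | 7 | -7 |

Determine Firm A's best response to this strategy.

E[Rush] = 0.375·(11) + 0.375·(11) + 0.25·(0) = 8.25
E[Polish] = 0.375·(-9) + 0.375·(-9) + 0.25·(8) = -4.75
E[Delay] = 0.375·(-7) + 0.375·(-7) + 0.25·(7) = -3.5
Best response: Rush (8.25 is the largest).

Rush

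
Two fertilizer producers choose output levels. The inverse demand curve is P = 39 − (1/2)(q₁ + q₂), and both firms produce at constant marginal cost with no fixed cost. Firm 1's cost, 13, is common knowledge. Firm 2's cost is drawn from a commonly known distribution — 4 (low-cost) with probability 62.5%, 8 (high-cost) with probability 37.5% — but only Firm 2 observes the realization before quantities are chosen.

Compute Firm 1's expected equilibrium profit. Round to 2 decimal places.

76.06

Firm 2 with cost c maximizes (39 − (1/2)(q₁+q₂) − c)·q₂, giving q₂(c) = (39 − c − (1/2)q₁).
E[c₂] = 0.625·4 + 0.375·8 = 5.5
Firm 1's FOC against E[q₂] yields q₁ = (39 − 2·13 + E[c₂])/(3/2) = (39 − 26 + 5.5)/(3/2) = 12.3333.
E[P] = 39 − (1/2)·(q₁ + E[q₂]) = 19.1667; Firm 1's expected profit = (E[P] − 13)·q₁ = (19.1667 − 13)·12.3333 = 76.0556.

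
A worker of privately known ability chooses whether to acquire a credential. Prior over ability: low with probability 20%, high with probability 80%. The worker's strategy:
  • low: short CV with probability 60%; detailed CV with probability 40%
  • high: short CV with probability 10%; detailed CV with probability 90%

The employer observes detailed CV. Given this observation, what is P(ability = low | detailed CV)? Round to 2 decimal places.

0.10

P(detailed CV) = 0.2·0.4 + 0.8·0.9 = 0.8
P(low | detailed CV) = (0.2·0.4) / 0.8 = 0.08 / 0.8 = 0.1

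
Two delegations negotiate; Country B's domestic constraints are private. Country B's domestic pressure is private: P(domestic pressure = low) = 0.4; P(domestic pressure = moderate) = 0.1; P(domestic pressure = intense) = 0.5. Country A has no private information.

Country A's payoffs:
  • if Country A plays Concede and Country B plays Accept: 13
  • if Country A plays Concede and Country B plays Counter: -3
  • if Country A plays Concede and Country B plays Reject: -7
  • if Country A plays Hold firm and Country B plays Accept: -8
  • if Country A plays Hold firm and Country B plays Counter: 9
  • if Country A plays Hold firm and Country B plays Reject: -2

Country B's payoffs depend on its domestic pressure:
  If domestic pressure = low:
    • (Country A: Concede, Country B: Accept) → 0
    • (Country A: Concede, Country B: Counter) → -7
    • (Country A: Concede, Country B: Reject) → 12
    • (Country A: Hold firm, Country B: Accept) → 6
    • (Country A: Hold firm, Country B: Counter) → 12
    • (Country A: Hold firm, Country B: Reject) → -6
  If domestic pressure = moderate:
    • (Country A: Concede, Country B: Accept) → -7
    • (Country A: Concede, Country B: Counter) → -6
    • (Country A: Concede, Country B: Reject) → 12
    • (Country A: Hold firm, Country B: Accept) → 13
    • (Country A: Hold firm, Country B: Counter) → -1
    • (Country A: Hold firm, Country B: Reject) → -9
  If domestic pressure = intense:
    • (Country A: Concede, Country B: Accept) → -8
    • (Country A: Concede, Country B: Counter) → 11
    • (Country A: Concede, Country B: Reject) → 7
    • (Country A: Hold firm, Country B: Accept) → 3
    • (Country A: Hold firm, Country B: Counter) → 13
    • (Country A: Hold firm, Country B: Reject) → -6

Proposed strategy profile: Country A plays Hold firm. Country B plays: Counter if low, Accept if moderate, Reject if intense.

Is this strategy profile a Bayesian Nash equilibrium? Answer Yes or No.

No

Country A plays Hold firm: E[Hold firm] = 0.4·(9) + 0.1·(-8) + 0.5·(-2) = 1.8; E[Concede] = -3.4. Best-responding. ✓
Country B (domestic pressure low), facing Hold firm: Accept gives 6, Counter gives 12, Reject gives -6. Proposed Counter is best. ✓
Country B (domestic pressure moderate), facing Hold firm: Accept gives 13, Counter gives -1, Reject gives -9. Proposed Accept is best. ✓
Country B (domestic pressure intense), facing Hold firm: Accept gives 3, Counter gives 13, Reject gives -6. Proposed Reject is not best — profitable deviation exists. ✗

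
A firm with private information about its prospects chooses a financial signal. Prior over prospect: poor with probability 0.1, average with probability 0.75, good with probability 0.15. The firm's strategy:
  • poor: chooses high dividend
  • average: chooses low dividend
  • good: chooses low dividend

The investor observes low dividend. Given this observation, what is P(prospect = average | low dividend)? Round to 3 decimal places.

P(low dividend) = 0.1·0 + 0.75·1 + 0.15·1 = 0.9
P(average | low dividend) = (0.75·1) / 0.9 = 0.75 / 0.9 = 0.833333

0.833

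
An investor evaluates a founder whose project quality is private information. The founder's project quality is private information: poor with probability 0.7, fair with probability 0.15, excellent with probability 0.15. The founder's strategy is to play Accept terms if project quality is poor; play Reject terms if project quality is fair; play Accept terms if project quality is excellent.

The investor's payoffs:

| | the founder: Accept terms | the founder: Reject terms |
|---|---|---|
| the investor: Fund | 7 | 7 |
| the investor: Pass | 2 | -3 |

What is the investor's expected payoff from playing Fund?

7

E[Fund] = 0.7·7 + 0.15·7 + 0.15·7 = 4.9 + 1.05 + 1.05 = 7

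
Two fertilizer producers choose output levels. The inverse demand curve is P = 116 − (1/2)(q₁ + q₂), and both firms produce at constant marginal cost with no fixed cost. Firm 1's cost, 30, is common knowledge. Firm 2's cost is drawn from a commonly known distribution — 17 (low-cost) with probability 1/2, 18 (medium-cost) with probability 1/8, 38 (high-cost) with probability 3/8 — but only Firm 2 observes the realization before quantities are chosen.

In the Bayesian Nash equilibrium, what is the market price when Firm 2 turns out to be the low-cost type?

Each type of Firm 2 best-responds to q₁; Firm 1 best-responds to the expected q₂ over Firm 2's types.
Firm 2 with cost c maximizes (116 − (1/2)(q₁+q₂) − c)·q₂, giving q₂(c) = (116 − c − (1/2)q₁).
E[c₂] = 1/2·17 + 1/8·18 + 3/8·38 = 25
Firm 1's FOC against E[q₂] yields q₁ = (116 − 2·30 + E[c₂])/(3/2) = (116 − 60 + 25)/(3/2) = 54.
q₂(low-cost) = 72, so P = 116 − (1/2)·(54 + 72) = 53.

53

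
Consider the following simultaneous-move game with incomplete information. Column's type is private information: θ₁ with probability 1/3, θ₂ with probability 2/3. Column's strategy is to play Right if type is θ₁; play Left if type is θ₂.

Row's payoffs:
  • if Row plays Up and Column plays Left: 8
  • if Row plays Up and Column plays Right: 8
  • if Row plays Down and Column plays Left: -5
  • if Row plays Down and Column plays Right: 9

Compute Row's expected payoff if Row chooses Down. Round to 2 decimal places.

E[Down] = 1/3·9 + 2/3·(-5) = 3 + (-10/3) = -1/3

-0.33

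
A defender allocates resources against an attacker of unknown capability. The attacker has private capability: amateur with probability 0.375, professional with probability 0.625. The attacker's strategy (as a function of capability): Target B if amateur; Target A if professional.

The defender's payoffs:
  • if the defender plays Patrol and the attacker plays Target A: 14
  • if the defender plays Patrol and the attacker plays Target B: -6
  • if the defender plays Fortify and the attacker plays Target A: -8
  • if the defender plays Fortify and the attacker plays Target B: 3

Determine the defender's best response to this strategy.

Patrol

E[Patrol] = 0.375·(-6) + 0.625·(14) = 6.5
E[Fortify] = 0.375·(3) + 0.625·(-8) = -3.875
Best response: Patrol (6.5 is the largest).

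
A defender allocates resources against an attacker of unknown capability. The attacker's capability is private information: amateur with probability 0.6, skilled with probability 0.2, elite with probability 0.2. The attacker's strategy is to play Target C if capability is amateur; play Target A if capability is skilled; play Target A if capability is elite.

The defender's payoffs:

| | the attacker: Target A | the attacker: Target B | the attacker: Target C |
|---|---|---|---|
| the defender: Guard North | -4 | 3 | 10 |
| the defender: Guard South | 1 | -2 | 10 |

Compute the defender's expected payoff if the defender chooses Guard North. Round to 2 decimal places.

4.40

E[Guard North] = 0.6·10 + 0.2·(-4) + 0.2·(-4) = 6 + (-0.8) + (-0.8) = 4.4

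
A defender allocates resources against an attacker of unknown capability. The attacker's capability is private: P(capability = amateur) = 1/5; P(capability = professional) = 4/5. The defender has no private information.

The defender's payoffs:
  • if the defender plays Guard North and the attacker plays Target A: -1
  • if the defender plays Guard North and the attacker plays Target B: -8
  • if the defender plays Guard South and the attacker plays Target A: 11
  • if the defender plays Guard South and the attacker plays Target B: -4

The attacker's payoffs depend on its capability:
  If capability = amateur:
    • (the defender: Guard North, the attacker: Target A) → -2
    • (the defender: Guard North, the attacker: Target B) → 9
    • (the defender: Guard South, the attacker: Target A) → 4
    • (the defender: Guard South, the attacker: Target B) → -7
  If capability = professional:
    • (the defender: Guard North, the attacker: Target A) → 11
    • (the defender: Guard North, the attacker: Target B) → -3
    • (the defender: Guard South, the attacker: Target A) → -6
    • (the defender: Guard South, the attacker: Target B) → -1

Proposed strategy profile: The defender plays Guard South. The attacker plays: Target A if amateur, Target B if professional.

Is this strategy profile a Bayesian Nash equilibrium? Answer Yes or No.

The defender plays Guard South: E[Guard South] = 1/5·(11) + 4/5·(-4) = -1; E[Guard North] = -33/5. Best-responding. ✓
The attacker (capability amateur), facing Guard South: Target A gives 4, Target B gives -7. Proposed Target A is best. ✓
The attacker (capability professional), facing Guard South: Target A gives -6, Target B gives -1. Proposed Target B is best. ✓

Yes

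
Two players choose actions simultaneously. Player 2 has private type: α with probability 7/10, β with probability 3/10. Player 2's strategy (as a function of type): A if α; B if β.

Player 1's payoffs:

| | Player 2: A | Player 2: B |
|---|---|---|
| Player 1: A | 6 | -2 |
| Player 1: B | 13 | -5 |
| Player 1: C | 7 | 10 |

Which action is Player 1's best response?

E[A] = 7/10·(6) + 3/10·(-2) = 18/5
E[B] = 7/10·(13) + 3/10·(-5) = 38/5
E[C] = 7/10·(7) + 3/10·(10) = 79/10
Best response: C (79/10 is the largest).

C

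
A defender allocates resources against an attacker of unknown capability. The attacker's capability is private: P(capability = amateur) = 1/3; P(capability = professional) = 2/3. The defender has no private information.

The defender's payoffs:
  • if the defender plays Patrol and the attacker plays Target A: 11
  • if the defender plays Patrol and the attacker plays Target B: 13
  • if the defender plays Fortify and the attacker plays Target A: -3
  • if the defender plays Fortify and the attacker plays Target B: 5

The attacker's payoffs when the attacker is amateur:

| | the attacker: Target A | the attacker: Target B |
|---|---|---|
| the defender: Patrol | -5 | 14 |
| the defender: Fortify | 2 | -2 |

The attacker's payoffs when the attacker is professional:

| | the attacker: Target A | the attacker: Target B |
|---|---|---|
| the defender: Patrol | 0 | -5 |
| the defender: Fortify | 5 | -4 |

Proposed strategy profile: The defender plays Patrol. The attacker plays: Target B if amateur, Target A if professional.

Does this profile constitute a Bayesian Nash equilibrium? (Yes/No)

The defender plays Patrol: E[Patrol] = 1/3·(13) + 2/3·(11) = 35/3; E[Fortify] = -1/3. Best-responding. ✓
The attacker (capability amateur), facing Patrol: Target A gives -5, Target B gives 14. Proposed Target B is best. ✓
The attacker (capability professional), facing Patrol: Target A gives 0, Target B gives -5. Proposed Target A is best. ✓

Yes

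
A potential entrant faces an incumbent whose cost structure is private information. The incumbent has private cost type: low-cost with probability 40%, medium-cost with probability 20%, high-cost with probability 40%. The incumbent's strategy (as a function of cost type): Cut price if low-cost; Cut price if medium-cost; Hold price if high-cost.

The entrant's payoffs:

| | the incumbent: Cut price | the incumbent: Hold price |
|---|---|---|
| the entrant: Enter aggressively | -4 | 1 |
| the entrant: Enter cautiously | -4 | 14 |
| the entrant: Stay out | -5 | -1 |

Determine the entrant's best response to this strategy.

E[Enter aggressively] = 0.4·(-4) + 0.2·(-4) + 0.4·(1) = -2
E[Enter cautiously] = 0.4·(-4) + 0.2·(-4) + 0.4·(14) = 3.2
E[Stay out] = 0.4·(-5) + 0.2·(-5) + 0.4·(-1) = -3.4
Best response: Enter cautiously (3.2 is the largest).

Enter cautiously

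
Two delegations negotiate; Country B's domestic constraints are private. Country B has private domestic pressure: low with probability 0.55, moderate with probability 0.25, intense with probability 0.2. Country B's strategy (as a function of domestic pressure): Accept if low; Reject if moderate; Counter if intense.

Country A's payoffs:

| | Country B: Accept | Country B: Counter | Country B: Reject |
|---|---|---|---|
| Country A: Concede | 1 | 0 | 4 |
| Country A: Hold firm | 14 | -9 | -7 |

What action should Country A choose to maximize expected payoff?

E[Concede] = 0.55·(1) + 0.25·(4) + 0.2·(0) = 1.55
E[Hold firm] = 0.55·(14) + 0.25·(-7) + 0.2·(-9) = 4.15
Best response: Hold firm (4.15 is the largest).

Hold firm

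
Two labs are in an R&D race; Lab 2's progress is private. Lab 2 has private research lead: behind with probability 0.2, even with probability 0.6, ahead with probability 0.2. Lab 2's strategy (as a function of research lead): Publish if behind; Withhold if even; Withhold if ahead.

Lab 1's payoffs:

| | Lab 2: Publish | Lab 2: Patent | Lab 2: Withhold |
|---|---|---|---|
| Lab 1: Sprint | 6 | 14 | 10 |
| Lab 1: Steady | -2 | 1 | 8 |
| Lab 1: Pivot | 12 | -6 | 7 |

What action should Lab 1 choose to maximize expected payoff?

Sprint

E[Sprint] = 0.2·(6) + 0.6·(10) + 0.2·(10) = 9.2
E[Steady] = 0.2·(-2) + 0.6·(8) + 0.2·(8) = 6
E[Pivot] = 0.2·(12) + 0.6·(7) + 0.2·(7) = 8
Best response: Sprint (9.2 is the largest).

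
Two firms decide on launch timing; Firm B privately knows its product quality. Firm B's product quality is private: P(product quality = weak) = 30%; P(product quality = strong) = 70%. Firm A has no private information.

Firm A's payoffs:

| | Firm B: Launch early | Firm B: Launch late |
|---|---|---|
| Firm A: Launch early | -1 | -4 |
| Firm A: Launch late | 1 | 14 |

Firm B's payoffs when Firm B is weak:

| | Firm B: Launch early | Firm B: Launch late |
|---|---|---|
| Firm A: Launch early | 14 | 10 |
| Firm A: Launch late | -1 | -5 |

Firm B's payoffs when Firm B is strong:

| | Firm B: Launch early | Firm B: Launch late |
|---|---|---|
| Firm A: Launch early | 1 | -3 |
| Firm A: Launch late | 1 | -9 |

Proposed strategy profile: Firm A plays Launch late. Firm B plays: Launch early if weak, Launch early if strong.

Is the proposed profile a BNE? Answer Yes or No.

Firm A plays Launch late: E[Launch late] = 0.3·(1) + 0.7·(1) = 1; E[Launch early] = -1. Best-responding. ✓
Firm B (product quality weak), facing Launch late: Launch early gives -1, Launch late gives -5. Proposed Launch early is best. ✓
Firm B (product quality strong), facing Launch late: Launch early gives 1, Launch late gives -9. Proposed Launch early is best. ✓

Yes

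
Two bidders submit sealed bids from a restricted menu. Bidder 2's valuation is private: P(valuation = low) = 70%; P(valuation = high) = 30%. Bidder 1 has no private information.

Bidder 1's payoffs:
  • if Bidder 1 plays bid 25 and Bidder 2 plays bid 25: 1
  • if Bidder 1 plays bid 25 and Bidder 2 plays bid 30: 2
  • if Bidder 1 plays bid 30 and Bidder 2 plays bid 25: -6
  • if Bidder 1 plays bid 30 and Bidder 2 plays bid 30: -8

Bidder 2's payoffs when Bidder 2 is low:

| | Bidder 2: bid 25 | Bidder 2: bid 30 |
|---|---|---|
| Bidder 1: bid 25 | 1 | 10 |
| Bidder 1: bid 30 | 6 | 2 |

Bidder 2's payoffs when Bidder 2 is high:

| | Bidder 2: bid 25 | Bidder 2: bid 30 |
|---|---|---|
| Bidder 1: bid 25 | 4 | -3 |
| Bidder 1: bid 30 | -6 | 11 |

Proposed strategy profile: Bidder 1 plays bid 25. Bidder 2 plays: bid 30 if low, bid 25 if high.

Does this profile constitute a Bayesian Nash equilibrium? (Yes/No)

Yes

A profile is a BNE iff every type of every player is best-responding given beliefs about the other side.
Bidder 1 plays bid 25: E[bid 25] = 0.7·(2) + 0.3·(1) = 1.7; E[bid 30] = -7.4. Best-responding. ✓
Bidder 2 (valuation low), facing bid 25: bid 25 gives 1, bid 30 gives 10. Proposed bid 30 is best. ✓
Bidder 2 (valuation high), facing bid 25: bid 25 gives 4, bid 30 gives -3. Proposed bid 25 is best. ✓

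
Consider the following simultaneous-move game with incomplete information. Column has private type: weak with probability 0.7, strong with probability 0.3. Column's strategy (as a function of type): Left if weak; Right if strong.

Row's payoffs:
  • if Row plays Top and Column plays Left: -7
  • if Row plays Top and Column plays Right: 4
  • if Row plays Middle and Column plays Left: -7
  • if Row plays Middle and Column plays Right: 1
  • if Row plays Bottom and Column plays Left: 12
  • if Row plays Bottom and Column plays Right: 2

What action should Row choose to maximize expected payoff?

Bottom

E[Top] = 0.7·(-7) + 0.3·(4) = -3.7
E[Middle] = 0.7·(-7) + 0.3·(1) = -4.6
E[Bottom] = 0.7·(12) + 0.3·(2) = 9
Best response: Bottom (9 is the largest).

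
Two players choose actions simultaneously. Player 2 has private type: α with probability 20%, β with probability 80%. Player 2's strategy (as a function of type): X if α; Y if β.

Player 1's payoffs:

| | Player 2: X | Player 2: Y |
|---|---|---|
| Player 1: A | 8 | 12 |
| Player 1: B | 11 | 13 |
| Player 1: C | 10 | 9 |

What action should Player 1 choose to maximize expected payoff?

E[A] = 0.2·(8) + 0.8·(12) = 11.2
E[B] = 0.2·(11) + 0.8·(13) = 12.6
E[C] = 0.2·(10) + 0.8·(9) = 9.2
Best response: B (12.6 is the largest).

B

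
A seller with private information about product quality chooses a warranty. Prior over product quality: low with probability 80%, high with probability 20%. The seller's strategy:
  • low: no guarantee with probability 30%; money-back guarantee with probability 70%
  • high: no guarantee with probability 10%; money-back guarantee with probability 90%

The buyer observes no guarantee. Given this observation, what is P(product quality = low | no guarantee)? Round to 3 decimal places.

P(no guarantee) = 0.8·0.3 + 0.2·0.1 = 0.26
P(low | no guarantee) = (0.8·0.3) / 0.26 = 0.24 / 0.26 = 0.923077

0.923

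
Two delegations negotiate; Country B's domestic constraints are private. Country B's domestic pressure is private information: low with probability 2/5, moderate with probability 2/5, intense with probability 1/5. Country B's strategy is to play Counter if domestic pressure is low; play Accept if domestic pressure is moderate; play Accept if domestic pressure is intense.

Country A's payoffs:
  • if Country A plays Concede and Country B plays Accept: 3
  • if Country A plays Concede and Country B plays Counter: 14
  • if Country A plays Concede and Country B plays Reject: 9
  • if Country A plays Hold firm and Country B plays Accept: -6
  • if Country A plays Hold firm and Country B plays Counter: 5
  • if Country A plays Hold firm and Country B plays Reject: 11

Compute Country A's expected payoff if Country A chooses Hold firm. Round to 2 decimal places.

E[Hold firm] = 2/5·5 + 2/5·(-6) + 1/5·(-6) = 2 + (-12/5) + (-6/5) = -8/5

-1.60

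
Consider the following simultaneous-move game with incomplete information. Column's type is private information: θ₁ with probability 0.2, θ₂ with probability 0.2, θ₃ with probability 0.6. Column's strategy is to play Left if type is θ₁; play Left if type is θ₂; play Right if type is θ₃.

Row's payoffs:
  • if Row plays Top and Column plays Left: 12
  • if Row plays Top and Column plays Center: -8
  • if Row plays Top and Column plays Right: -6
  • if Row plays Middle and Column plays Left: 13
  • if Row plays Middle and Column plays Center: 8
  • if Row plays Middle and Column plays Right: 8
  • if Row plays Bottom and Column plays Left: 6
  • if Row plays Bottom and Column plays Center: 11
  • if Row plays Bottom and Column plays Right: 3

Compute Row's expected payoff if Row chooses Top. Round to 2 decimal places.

1.20

Take the expectation over Column's type, weighting each type's action by its prior probability.
E[Top] = 0.2·12 + 0.2·12 + 0.6·(-6) = 2.4 + 2.4 + (-3.6) = 1.2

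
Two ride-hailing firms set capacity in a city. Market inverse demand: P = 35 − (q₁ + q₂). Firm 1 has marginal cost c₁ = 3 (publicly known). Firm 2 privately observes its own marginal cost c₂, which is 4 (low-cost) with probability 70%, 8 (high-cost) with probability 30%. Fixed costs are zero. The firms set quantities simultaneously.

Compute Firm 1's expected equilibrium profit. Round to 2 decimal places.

Type-c best response for Firm 2: q₂(c) = (35 − c)/2 − q₁/2.
Firm 1 maximizes expected profit; its first-order condition is 35 − 2q₁ − E[q₂] − 3 = 0.
Substituting E[q₂] and solving: E[c₂] = 5.2, so q₁ = (35 − 2·3 + 5.2)/3 = 11.4.
E[P] = 35 − (q₁ + E[q₂]) = 14.4; Firm 1's expected profit = (E[P] − 3)·q₁ = (14.4 − 3)·11.4 = 129.96.

129.96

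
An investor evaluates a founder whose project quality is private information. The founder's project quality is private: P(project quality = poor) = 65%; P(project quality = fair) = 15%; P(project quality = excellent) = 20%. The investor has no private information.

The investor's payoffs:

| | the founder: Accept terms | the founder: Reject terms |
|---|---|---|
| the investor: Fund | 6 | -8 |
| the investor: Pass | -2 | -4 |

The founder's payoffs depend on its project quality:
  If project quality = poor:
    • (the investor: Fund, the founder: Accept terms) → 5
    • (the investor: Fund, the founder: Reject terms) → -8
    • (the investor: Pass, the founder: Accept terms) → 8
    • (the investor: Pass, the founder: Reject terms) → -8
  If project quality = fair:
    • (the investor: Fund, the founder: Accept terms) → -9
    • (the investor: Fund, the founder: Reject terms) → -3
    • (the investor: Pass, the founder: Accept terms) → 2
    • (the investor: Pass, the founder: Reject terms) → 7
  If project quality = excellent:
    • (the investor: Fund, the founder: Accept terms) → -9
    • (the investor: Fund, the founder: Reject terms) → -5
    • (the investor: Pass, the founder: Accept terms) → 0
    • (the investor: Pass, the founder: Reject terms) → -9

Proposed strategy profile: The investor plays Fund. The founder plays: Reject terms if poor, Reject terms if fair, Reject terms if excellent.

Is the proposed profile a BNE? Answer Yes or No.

The investor plays Fund: E[Fund] = 0.65·(-8) + 0.15·(-8) + 0.2·(-8) = -8; E[Pass] = -4. Not best-responding. ✗
The founder (project quality poor), facing Fund: Accept terms gives 5, Reject terms gives -8. Proposed Reject terms is not best — profitable deviation exists. ✗
The founder (project quality fair), facing Fund: Accept terms gives -9, Reject terms gives -3. Proposed Reject terms is best. ✓
The founder (project quality excellent), facing Fund: Accept terms gives -9, Reject terms gives -5. Proposed Reject terms is best. ✓

No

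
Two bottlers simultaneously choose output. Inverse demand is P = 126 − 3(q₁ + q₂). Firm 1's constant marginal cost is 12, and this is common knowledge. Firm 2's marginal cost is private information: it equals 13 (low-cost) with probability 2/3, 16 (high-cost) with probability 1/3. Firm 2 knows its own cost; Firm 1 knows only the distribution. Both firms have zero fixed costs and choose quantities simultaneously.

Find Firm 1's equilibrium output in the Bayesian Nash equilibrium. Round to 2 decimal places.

Firm 2 with cost c maximizes (126 − 3(q₁+q₂) − c)·q₂, giving q₂(c) = (126 − c − 3q₁)/6.
E[c₂] = 2/3·13 + 1/3·16 = 14
Firm 1's FOC against E[q₂] yields q₁ = (126 − 2·12 + E[c₂])/9 = (126 − 24 + 14)/9 = 12.8889.

12.89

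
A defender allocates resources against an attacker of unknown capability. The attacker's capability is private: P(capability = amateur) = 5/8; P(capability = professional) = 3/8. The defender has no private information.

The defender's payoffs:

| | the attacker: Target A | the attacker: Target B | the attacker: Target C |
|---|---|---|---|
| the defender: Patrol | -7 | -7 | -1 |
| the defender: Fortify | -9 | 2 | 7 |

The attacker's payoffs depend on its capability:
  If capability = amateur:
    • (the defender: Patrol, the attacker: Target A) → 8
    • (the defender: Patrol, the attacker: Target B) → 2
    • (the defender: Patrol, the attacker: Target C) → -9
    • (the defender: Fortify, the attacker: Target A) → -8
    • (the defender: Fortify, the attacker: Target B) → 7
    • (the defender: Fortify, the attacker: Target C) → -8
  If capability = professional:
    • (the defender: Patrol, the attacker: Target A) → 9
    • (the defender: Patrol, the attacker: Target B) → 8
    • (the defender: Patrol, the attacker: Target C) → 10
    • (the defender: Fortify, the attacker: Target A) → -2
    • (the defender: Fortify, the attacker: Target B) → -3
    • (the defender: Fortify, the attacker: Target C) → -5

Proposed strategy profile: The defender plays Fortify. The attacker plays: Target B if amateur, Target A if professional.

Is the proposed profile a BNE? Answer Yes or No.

Yes

A profile is a BNE iff every type of every player is best-responding given beliefs about the other side.
The defender plays Fortify: E[Fortify] = 5/8·(2) + 3/8·(-9) = -17/8; E[Patrol] = -7. Best-responding. ✓
The attacker (capability amateur), facing Fortify: Target A gives -8, Target B gives 7, Target C gives -8. Proposed Target B is best. ✓
The attacker (capability professional), facing Fortify: Target A gives -2, Target B gives -3, Target C gives -5. Proposed Target A is best. ✓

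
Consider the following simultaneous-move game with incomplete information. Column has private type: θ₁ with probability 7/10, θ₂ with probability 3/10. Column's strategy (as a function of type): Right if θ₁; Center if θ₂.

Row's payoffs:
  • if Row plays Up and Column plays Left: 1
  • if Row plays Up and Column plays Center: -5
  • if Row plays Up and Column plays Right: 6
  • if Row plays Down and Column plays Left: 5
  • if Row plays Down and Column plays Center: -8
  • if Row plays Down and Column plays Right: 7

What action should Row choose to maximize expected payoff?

Up

E[Up] = 7/10·(6) + 3/10·(-5) = 27/10
E[Down] = 7/10·(7) + 3/10·(-8) = 5/2
Best response: Up (27/10 is the largest).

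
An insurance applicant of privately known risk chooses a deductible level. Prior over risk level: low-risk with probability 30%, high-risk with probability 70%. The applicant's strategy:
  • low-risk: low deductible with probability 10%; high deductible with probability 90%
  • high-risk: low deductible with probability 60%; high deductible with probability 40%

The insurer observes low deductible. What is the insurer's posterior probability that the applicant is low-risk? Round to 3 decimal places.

0.067

P(low deductible) = 0.3·0.1 + 0.7·0.6 = 0.45
P(low-risk | low deductible) = (0.3·0.1) / 0.45 = 0.03 / 0.45 = 0.0666667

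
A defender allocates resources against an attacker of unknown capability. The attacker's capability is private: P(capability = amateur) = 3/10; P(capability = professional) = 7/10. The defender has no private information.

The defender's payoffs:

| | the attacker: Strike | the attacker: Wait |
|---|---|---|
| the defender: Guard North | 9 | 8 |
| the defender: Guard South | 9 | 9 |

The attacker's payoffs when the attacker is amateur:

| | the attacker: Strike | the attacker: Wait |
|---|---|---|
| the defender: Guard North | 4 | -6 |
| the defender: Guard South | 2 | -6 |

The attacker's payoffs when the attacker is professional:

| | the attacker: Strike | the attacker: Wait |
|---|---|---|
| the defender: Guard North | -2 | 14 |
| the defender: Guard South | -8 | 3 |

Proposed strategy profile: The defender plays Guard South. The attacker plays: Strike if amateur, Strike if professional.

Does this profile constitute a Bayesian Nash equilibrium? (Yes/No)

The defender plays Guard South: E[Guard South] = 3/10·(9) + 7/10·(9) = 9; E[Guard North] = 9. Best-responding. ✓
The attacker (capability amateur), facing Guard South: Strike gives 2, Wait gives -6. Proposed Strike is best. ✓
The attacker (capability professional), facing Guard South: Strike gives -8, Wait gives 3. Proposed Strike is not best — profitable deviation exists. ✗

No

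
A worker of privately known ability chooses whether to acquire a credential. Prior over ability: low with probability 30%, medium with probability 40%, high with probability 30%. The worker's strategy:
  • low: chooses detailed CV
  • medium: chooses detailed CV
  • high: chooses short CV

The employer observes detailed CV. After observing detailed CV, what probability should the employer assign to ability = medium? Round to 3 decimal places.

Apply Bayes' rule using the sender's strategy as the likelihood.
P(detailed CV) = 0.3·1 + 0.4·1 + 0.3·0 = 0.7
P(medium | detailed CV) = (0.4·1) / 0.7 = 0.4 / 0.7 = 0.571429

0.571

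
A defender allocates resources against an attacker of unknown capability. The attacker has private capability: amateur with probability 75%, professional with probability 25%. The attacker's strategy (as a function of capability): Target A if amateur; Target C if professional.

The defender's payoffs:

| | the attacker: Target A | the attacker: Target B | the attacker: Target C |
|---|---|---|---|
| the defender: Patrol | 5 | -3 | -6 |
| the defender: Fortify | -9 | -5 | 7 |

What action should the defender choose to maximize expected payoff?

Patrol

E[Patrol] = 0.75·(5) + 0.25·(-6) = 2.25
E[Fortify] = 0.75·(-9) + 0.25·(7) = -5
Best response: Patrol (2.25 is the largest).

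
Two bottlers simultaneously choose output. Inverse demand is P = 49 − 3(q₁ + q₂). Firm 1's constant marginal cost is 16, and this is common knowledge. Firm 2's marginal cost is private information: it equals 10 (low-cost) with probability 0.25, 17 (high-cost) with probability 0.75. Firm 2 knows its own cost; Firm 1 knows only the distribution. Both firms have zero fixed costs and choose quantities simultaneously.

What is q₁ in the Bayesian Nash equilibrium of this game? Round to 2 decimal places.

Type-c best response for Firm 2: q₂(c) = (49 − c)/6 − q₁/2.
Firm 1 maximizes expected profit; its first-order condition is 49 − 6q₁ − 3E[q₂] − 16 = 0.
Substituting E[q₂] and solving: E[c₂] = 15.25, so q₁ = (49 − 2·16 + 15.25)/9 = 3.58333.

3.58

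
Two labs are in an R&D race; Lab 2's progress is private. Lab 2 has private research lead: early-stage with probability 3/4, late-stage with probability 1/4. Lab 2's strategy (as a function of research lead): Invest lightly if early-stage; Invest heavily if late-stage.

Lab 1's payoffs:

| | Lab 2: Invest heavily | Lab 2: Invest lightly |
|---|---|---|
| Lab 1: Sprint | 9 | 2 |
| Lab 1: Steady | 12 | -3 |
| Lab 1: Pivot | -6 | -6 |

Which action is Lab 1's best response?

Compute Lab 1's expected payoff for each action, taking the expectation over Lab 2's type.
E[Sprint] = 3/4·(2) + 1/4·(9) = 15/4
E[Steady] = 3/4·(-3) + 1/4·(12) = 3/4
E[Pivot] = 3/4·(-6) + 1/4·(-6) = -6
Best response: Sprint (15/4 is the largest).

Sprint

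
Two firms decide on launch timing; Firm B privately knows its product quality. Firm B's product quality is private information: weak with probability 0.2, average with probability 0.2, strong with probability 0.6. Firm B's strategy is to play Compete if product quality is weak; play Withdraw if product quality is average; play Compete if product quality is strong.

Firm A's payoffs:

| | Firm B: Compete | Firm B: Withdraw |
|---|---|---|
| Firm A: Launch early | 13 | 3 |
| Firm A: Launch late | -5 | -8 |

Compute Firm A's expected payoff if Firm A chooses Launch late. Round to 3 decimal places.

Take the expectation over Firm B's product quality, weighting each type's action by its prior probability.
E[Launch late] = 0.2·(-5) + 0.2·(-8) + 0.6·(-5) = (-1) + (-1.6) + (-3) = -5.6

-5.600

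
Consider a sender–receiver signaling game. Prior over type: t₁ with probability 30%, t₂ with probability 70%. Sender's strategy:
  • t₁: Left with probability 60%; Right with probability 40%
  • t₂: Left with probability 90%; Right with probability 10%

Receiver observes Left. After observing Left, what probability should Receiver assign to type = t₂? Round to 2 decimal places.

0.78

Apply Bayes' rule using the sender's strategy as the likelihood.
P(Left) = 0.3·0.6 + 0.7·0.9 = 0.81
P(t₂ | Left) = (0.7·0.9) / 0.81 = 0.63 / 0.81 = 0.777778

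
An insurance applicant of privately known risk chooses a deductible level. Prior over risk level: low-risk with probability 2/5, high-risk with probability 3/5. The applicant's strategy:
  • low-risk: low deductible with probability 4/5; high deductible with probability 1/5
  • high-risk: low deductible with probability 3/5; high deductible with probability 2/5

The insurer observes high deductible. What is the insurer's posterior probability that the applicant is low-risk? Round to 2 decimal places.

0.25

P(high deductible) = (2/5)·(1/5) + (3/5)·(2/5) = 8/25
P(low-risk | high deductible) = ((2/5)·(1/5)) / (8/25) = (2/25) / (8/25) = 1/4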